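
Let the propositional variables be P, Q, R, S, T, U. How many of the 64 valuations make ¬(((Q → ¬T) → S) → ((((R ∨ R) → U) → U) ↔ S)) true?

Initial set: {¬(((Q → ¬T) → S) → ((((R ∨ R) → U) → U) ↔ S))}.
¬(((Q → ¬T) → S) → ((((R ∨ R) → U) → U) ↔ S)): α-rule — add ((Q → ¬T) → S), ¬((((R ∨ R) → U) → U) ↔ S).
((Q → ¬T) → S): β-rule — branch into ¬(Q → ¬T)  //  S.
  branch 1 (add ¬(Q → ¬T)):
    ¬(Q → ¬T): α-rule — add Q, ¬¬T.
    ¬((((R ∨ R) → U) → U) ↔ S): β-rule — branch into (((R ∨ R) → U) → U), ¬S  //  ¬(((R ∨ R) → U) → U), S.
      branch 1.1 (add (((R ∨ R) → U) → U), ¬S):
        (((R ∨ R) → U) → U): β-rule — branch into ¬((R ∨ R) → U)  //  U.
          branch 1.1.1 (add ¬((R ∨ R) → U)):
            ¬((R ∨ R) → U): α-rule — add (R ∨ R), ¬U.
            (R ∨ R): β-rule — branch into R  //  R.
              branch 1.1.1.1 (add R):
                ○ open, literals {Q=1, R=1, S=0, T=1, U=0}.
              branch 1.1.1.2 (add R):
                ○ open, literals {Q=1, R=1, S=0, T=1, U=0}.
          branch 1.1.2 (add U):
            ○ open, literals {Q=1, S=0, T=1, U=1}.
      branch 1.2 (add ¬(((R ∨ R) → U) → U), S):
        ¬(((R ∨ R) → U) → U): α-rule — add ((R ∨ R) → U), ¬U.
        ((R ∨ R) → U): β-rule — branch into ¬(R ∨ R)  //  U.
          branch 1.2.1 (add ¬(R ∨ R)):
            ¬(R ∨ R): α-rule — add ¬R, ¬R.
            ○ open, literals {Q=1, R=0, S=1, T=1, U=0}.
          branch 1.2.2 (add U):
            × closes — contains both U and ¬U.
  branch 2 (add S):
    ¬((((R ∨ R) → U) → U) ↔ S): β-rule — branch into (((R ∨ R) → U) → U), ¬S  //  ¬(((R ∨ R) → U) → U), S.
      branch 2.1 (add (((R ∨ R) → U) → U), ¬S):
        × closes — contains both S and ¬S.
      branch 2.2 (add ¬(((R ∨ R) → U) → U), S):
        ¬(((R ∨ R) → U) → U): α-rule — add ((R ∨ R) → U), ¬U.
        ((R ∨ R) → U): β-rule — branch into ¬(R ∨ R)  //  U.
          branch 2.2.1 (add ¬(R ∨ R)):
            ¬(R ∨ R): α-rule — add ¬R, ¬R.
            ○ open, literals {R=0, S=1, U=0}.
          branch 2.2.2 (add U):
            × closes — contains both U and ¬U.
3 branches closed, 5 open.
Each open branch fixes some atoms; the unmentioned ones are free. Counting distinct full assignments: branch {Q=1, R=1, S=0, T=1, U=0} (P) contributes 2 new; branch {Q=1, R=1, S=0, T=1, U=0} (P) contributes 0 new; branch {Q=1, S=0, T=1, U=1} (P, R) contributes 4 new; branch {Q=1, R=0, S=1, T=1, U=0} (P) contributes 2 new; branch {R=0, S=1, U=0} (P, Q, T) contributes 6 new. Total: 14.

14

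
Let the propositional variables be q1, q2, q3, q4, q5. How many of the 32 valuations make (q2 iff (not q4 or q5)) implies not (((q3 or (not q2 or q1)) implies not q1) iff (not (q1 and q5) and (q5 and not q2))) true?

Initial set: {((q2 iff (not q4 or q5)) implies not (((q3 or (not q2 or q1)) implies not q1) iff (not (q1 and q5) and (q5 and not q2))))}.
((q2 iff (not q4 or q5)) implies not (((q3 or (not q2 or q1)) implies not q1) iff (not (q1 and q5) and (q5 and not q2)))): β-rule — branch into not (q2 iff (not q4 or q5))  //  not (((q3 or (not q2 or q1)) implies not q1) iff (not (q1 and q5) and (q5 and not q2))).
  branch 1 (add not (q2 iff (not q4 or q5))):
    not (q2 iff (not q4 or q5)): β-rule — branch into q2, not (not q4 or q5)  //  not q2, (not q4 or q5).
      branch 1.1 (add q2, not (not q4 or q5)):
        not (not q4 or q5): α-rule — add not not q4, not q5.
        ○ open, literals {q2=true, q4=true, q5=false}.
      branch 1.2 (add not q2, (not q4 or q5)):
        (not q4 or q5): β-rule — branch into not q4  //  q5.
          branch 1.2.1 (add not q4):
            ○ open, literals {q2=false, q4=false}.
          branch 1.2.2 (add q5):
            ○ open, literals {q2=false, q5=true}.
  branch 2 (add not (((q3 or (not q2 or q1)) implies not q1) iff (not (q1 and q5) and (q5 and not q2)))):
    not (((q3 or (not q2 or q1)) implies not q1) iff (not (q1 and q5) and (q5 and not q2))): β-rule — branch into ((q3 or (not q2 or q1)) implies not q1), not (not (q1 and q5) and (q5 and not q2))  //  not ((q3 or (not q2 or q1)) implies not q1), (not (q1 and q5) and (q5 and not q2)).
      branch 2.1 (add ((q3 or (not q2 or q1)) implies not q1), not (not (q1 and q5) and (q5 and not q2))):
        ((q3 or (not q2 or q1)) implies not q1): β-rule — branch into not (q3 or (not q2 or q1))  //  not q1.
          branch 2.1.1 (add not (q3 or (not q2 or q1))):
            not (q3 or (not q2 or q1)): α-rule — add not q3, not (not q2 or q1).
            not (not q2 or q1): α-rule — add not not q2, not q1.
            not (not (q1 and q5) and (q5 and not q2)): β-rule — branch into not not (q1 and q5)  //  not (q5 and not q2).
              branch 2.1.1.1 (add not not (q1 and q5)):
                not not (q1 and q5): α-rule — add q1, q5.
                × closes — contains both q1 and not q1.
              branch 2.1.1.2 (add not (q5 and not q2)):
                not (q5 and not q2): β-rule — branch into not q5  //  not not q2.
                  branch 2.1.1.2.1 (add not q5):
                    ○ open, literals {q1=false, q2=true, q3=false, q5=false}.
                  branch 2.1.1.2.2 (add not not q2):
                    ○ open, literals {q1=false, q2=true, q3=false}.
          branch 2.1.2 (add not q1):
            not (not (q1 and q5) and (q5 and not q2)): β-rule — branch into not not (q1 and q5)  //  not (q5 and not q2).
              branch 2.1.2.1 (add not not (q1 and q5)):
                not not (q1 and q5): α-rule — add q1, q5.
                × closes — contains both q1 and not q1.
              branch 2.1.2.2 (add not (q5 and not q2)):
                not (q5 and not q2): β-rule — branch into not q5  //  not not q2.
                  branch 2.1.2.2.1 (add not q5):
                    ○ open, literals {q1=false, q5=false}.
                  branch 2.1.2.2.2 (add not not q2):
                    ○ open, literals {q1=false, q2=true}.
      branch 2.2 (add not ((q3 or (not q2 or q1)) implies not q1), (not (q1 and q5) and (q5 and not q2))):
        not ((q3 or (not q2 or q1)) implies not q1): α-rule — add (q3 or (not q2 or q1)), not not q1.
        (not (q1 and q5) and (q5 and not q2)): α-rule — add not (q1 and q5), (q5 and not q2).
        (q5 and not q2): α-rule — add q5, not q2.
        (q3 or (not q2 or q1)): β-rule — branch into q3  //  (not q2 or q1).
          branch 2.2.1 (add q3):
            not (q1 and q5): β-rule — branch into not q1  //  not q5.
              branch 2.2.1.1 (add not q1):
                × closes — contains both q1 and not q1.
              branch 2.2.1.2 (add not q5):
                × closes — contains both q5 and not q5.
          branch 2.2.2 (add (not q2 or q1)):
            not (q1 and q5): β-rule — branch into not q1  //  not q5.
              branch 2.2.2.1 (add not q1):
                × closes — contains both q1 and not q1.
              branch 2.2.2.2 (add not q5):
                × closes — contains both q5 and not q5.
6 branches closed, 7 open.
Each open branch fixes some atoms; the unmentioned ones are free. Counting distinct full assignments: branch {q2=true, q4=true, q5=false} (q1, q3) contributes 4 new; branch {q2=false, q4=false} (q1, q3, q5) contributes 8 new; branch {q2=false, q5=true} (q1, q3, q4) contributes 4 new; branch {q1=false, q2=true, q3=false, q5=false} (q4) contributes 1 new; branch {q1=false, q2=true, q3=false} (q4, q5) contributes 2 new; branch {q1=false, q5=false} (q2, q3, q4) contributes 3 new; branch {q1=false, q2=true} (q3, q4, q5) contributes 2 new. Total: 24.

24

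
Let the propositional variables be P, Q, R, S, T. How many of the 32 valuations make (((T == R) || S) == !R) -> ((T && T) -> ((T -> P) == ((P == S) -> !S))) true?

Initial set: {((((T == R) || S) == !R) -> ((T && T) -> ((T -> P) == ((P == S) -> !S))))}.
((((T == R) || S) == !R) -> ((T && T) -> ((T -> P) == ((P == S) -> !S)))): β-rule — branch into !(((T == R) || S) == !R)  //  ((T && T) -> ((T -> P) == ((P == S) -> !S))).
  branch 1 (add !(((T == R) || S) == !R)):
    !(((T == R) || S) == !R): β-rule — branch into ((T == R) || S), !!R  //  !((T == R) || S), !R.
      branch 1.1 (add ((T == R) || S), !!R):
        ((T == R) || S): β-rule — branch into (T == R)  //  S.
          branch 1.1.1 (add (T == R)):
            (T == R): β-rule — branch into T, R  //  !T, !R.
              branch 1.1.1.1 (add T, R):
                ○ open, literals {R=T, T=T}.
              branch 1.1.1.2 (add !T, !R):
                × closes — contains both R and !R.
          branch 1.1.2 (add S):
            ○ open, literals {R=T, S=T}.
      branch 1.2 (add !((T == R) || S), !R):
        !((T == R) || S): α-rule — add !(T == R), !S.
        !(T == R): β-rule — branch into T, !R  //  !T, R.
          branch 1.2.1 (add T, !R):
            ○ open, literals {R=F, S=F, T=T}.
          branch 1.2.2 (add !T, R):
            × closes — contains both R and !R.
  branch 2 (add ((T && T) -> ((T -> P) == ((P == S) -> !S)))):
    ((T && T) -> ((T -> P) == ((P == S) -> !S))): β-rule — branch into !(T && T)  //  ((T -> P) == ((P == S) -> !S)).
      branch 2.1 (add !(T && T)):
        !(T && T): β-rule — branch into !T  //  !T.
          branch 2.1.1 (add !T):
            ○ open, literals {T=F}.
          branch 2.1.2 (add !T):
            ○ open, literals {T=F}.
      branch 2.2 (add ((T -> P) == ((P == S) -> !S))):
        ((T -> P) == ((P == S) -> !S)): β-rule — branch into (T -> P), ((P == S) -> !S)  //  !(T -> P), !((P == S) -> !S).
          branch 2.2.1 (add (T -> P), ((P == S) -> !S)):
            (T -> P): β-rule — branch into !T  //  P.
              branch 2.2.1.1 (add !T):
                ((P == S) -> !S): β-rule — branch into !(P == S)  //  !S.
                  branch 2.2.1.1.1 (add !(P == S)):
                    !(P == S): β-rule — branch into P, !S  //  !P, S.
                      branch 2.2.1.1.1.1 (add P, !S):
                        ○ open, literals {P=T, S=F, T=F}.
                      branch 2.2.1.1.1.2 (add !P, S):
                        ○ open, literals {P=F, S=T, T=F}.
                  branch 2.2.1.1.2 (add !S):
                    ○ open, literals {S=F, T=F}.
              branch 2.2.1.2 (add P):
                ((P == S) -> !S): β-rule — branch into !(P == S)  //  !S.
                  branch 2.2.1.2.1 (add !(P == S)):
                    !(P == S): β-rule — branch into P, !S  //  !P, S.
                      branch 2.2.1.2.1.1 (add P, !S):
                        ○ open, literals {P=T, S=F}.
                      branch 2.2.1.2.1.2 (add !P, S):
                        × closes — contains both P and !P.
                  branch 2.2.1.2.2 (add !S):
                    ○ open, literals {P=T, S=F}.
          branch 2.2.2 (add !(T -> P), !((P == S) -> !S)):
            !(T -> P): α-rule — add T, !P.
            !((P == S) -> !S): α-rule — add (P == S), !!S.
            (P == S): β-rule — branch into P, S  //  !P, !S.
              branch 2.2.2.1 (add P, S):
                × closes — contains both P and !P.
              branch 2.2.2.2 (add !P, !S):
                × closes — contains both S and !S.
5 branches closed, 10 open.
Each open branch fixes some atoms; the unmentioned ones are free. Counting distinct full assignments: branch {R=T, T=T} (P, Q, S) contributes 8 new; branch {R=T, S=T} (P, Q, T) contributes 4 new; branch {R=F, S=F, T=T} (P, Q) contributes 4 new; branch {T=F} (P, Q, R, S) contributes 12 new; branch {T=F} (P, Q, R, S) contributes 0 new; branch {P=T, S=F, T=F} (Q, R) contributes 0 new; branch {P=F, S=T, T=F} (Q, R) contributes 0 new; branch {S=F, T=F} (P, Q, R) contributes 0 new; branch {P=T, S=F} (Q, R, T) contributes 0 new; branch {P=T, S=F} (Q, R, T) contributes 0 new. Total: 28.

28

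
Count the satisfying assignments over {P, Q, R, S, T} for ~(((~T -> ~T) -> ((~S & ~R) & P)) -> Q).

2

Initial set: {~(((~T -> ~T) -> ((~S & ~R) & P)) -> Q)}.
~(((~T -> ~T) -> ((~S & ~R) & P)) -> Q): α-rule — add ((~T -> ~T) -> ((~S & ~R) & P)), ~Q.
((~T -> ~T) -> ((~S & ~R) & P)): β-rule — branch into ~(~T -> ~T)  //  ((~S & ~R) & P).
  branch 1 (add ~(~T -> ~T)):
    ~(~T -> ~T): α-rule — add ~T, ~~T.
    × closes — contains both T and ~T.
  branch 2 (add ((~S & ~R) & P)):
    ((~S & ~R) & P): α-rule — add (~S & ~R), P.
    (~S & ~R): α-rule — add ~S, ~R.
    ○ open, literals {P=1, Q=0, R=0, S=0}.
1 branch closed, 1 open.
Each open branch fixes some atoms; the unmentioned ones are free. Counting distinct full assignments: branch {P=1, Q=0, R=0, S=0} (T) contributes 2 new. Total: 2.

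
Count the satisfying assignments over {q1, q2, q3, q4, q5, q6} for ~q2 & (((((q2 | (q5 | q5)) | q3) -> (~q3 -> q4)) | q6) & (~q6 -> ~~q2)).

Initial set: {(~q2 & (((((q2 | (q5 | q5)) | q3) -> (~q3 -> q4)) | q6) & (~q6 -> ~~q2)))}.
(~q2 & (((((q2 | (q5 | q5)) | q3) -> (~q3 -> q4)) | q6) & (~q6 -> ~~q2))): α-rule — add ~q2, (((((q2 | (q5 | q5)) | q3) -> (~q3 -> q4)) | q6) & (~q6 -> ~~q2)).
(((((q2 | (q5 | q5)) | q3) -> (~q3 -> q4)) | q6) & (~q6 -> ~~q2)): α-rule — add ((((q2 | (q5 | q5)) | q3) -> (~q3 -> q4)) | q6), (~q6 -> ~~q2).
((((q2 | (q5 | q5)) | q3) -> (~q3 -> q4)) | q6): β-rule — branch into (((q2 | (q5 | q5)) | q3) -> (~q3 -> q4))  //  q6.
  branch 1 (add (((q2 | (q5 | q5)) | q3) -> (~q3 -> q4))):
    (~q6 -> ~~q2): β-rule — branch into ~~q6  //  ~~q2.
      branch 1.1 (add ~~q6):
        (((q2 | (q5 | q5)) | q3) -> (~q3 -> q4)): β-rule — branch into ~((q2 | (q5 | q5)) | q3)  //  (~q3 -> q4).
          branch 1.1.1 (add ~((q2 | (q5 | q5)) | q3)):
            ~((q2 | (q5 | q5)) | q3): α-rule — add ~(q2 | (q5 | q5)), ~q3.
            ~(q2 | (q5 | q5)): α-rule — add ~q2, ~(q5 | q5).
            ~(q5 | q5): α-rule — add ~q5, ~q5.
            ○ open, literals {q2=F, q3=F, q5=F, q6=T}.
          branch 1.1.2 (add (~q3 -> q4)):
            (~q3 -> q4): β-rule — branch into ~~q3  //  q4.
              branch 1.1.2.1 (add ~~q3):
                ○ open, literals {q2=F, q3=T, q6=T}.
              branch 1.1.2.2 (add q4):
                ○ open, literals {q2=F, q4=T, q6=T}.
      branch 1.2 (add ~~q2):
        ~~q2: drop double negation, giving q2.
        × closes — contains both q2 and ~q2.
  branch 2 (add q6):
    (~q6 -> ~~q2): β-rule — branch into ~~q6  //  ~~q2.
      branch 2.1 (add ~~q6):
        ○ open, literals {q2=F, q6=T}.
      branch 2.2 (add ~~q2):
        ~~q2: drop double negation, giving q2.
        × closes — contains both q2 and ~q2.
2 branches closed, 4 open.
Each open branch fixes some atoms; the unmentioned ones are free. Counting distinct full assignments: branch {q2=F, q3=F, q5=F, q6=T} (q1, q4) contributes 4 new; branch {q2=F, q3=T, q6=T} (q1, q4, q5) contributes 8 new; branch {q2=F, q4=T, q6=T} (q1, q3, q5) contributes 2 new; branch {q2=F, q6=T} (q1, q3, q4, q5) contributes 2 new. Total: 16.

16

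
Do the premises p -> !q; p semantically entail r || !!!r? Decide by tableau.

Yes

Initial set: {(p -> !q); p; !(r || !!!r)}.
!(r || !!!r): α-rule — add !r, !!!!r.
!!!!r: drop double negation, giving !!r.
× closes — contains both r and !r.
All 1 branch closes.
Every branch closed, so the premises entail the conclusion.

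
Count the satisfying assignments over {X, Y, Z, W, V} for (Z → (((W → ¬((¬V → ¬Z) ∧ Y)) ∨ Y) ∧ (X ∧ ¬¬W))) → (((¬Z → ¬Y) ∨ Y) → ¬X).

Initial set: {((Z → (((W → ¬((¬V → ¬Z) ∧ Y)) ∨ Y) ∧ (X ∧ ¬¬W))) → (((¬Z → ¬Y) ∨ Y) → ¬X))}.
((Z → (((W → ¬((¬V → ¬Z) ∧ Y)) ∨ Y) ∧ (X ∧ ¬¬W))) → (((¬Z → ¬Y) ∨ Y) → ¬X)): β-rule — branch into ¬(Z → (((W → ¬((¬V → ¬Z) ∧ Y)) ∨ Y) ∧ (X ∧ ¬¬W)))  //  (((¬Z → ¬Y) ∨ Y) → ¬X).
  branch 1 (add ¬(Z → (((W → ¬((¬V → ¬Z) ∧ Y)) ∨ Y) ∧ (X ∧ ¬¬W)))):
    ¬(Z → (((W → ¬((¬V → ¬Z) ∧ Y)) ∨ Y) ∧ (X ∧ ¬¬W))): α-rule — add Z, ¬(((W → ¬((¬V → ¬Z) ∧ Y)) ∨ Y) ∧ (X ∧ ¬¬W)).
    ¬(((W → ¬((¬V → ¬Z) ∧ Y)) ∨ Y) ∧ (X ∧ ¬¬W)): β-rule — branch into ¬((W → ¬((¬V → ¬Z) ∧ Y)) ∨ Y)  //  ¬(X ∧ ¬¬W).
      branch 1.1 (add ¬((W → ¬((¬V → ¬Z) ∧ Y)) ∨ Y)):
        ¬((W → ¬((¬V → ¬Z) ∧ Y)) ∨ Y): α-rule — add ¬(W → ¬((¬V → ¬Z) ∧ Y)), ¬Y.
        ¬(W → ¬((¬V → ¬Z) ∧ Y)): α-rule — add W, ¬¬((¬V → ¬Z) ∧ Y).
        ¬¬((¬V → ¬Z) ∧ Y): α-rule — add (¬V → ¬Z), Y.
        × closes — contains both Y and ¬Y.
      branch 1.2 (add ¬(X ∧ ¬¬W)):
        ¬(X ∧ ¬¬W): β-rule — branch into ¬X  //  ¬¬¬W.
          branch 1.2.1 (add ¬X):
            ○ open, literals {X=F, Z=T}.
          branch 1.2.2 (add ¬¬¬W):
            ¬¬¬W: drop double negation, giving ¬W.
            ○ open, literals {W=F, Z=T}.
  branch 2 (add (((¬Z → ¬Y) ∨ Y) → ¬X)):
    (((¬Z → ¬Y) ∨ Y) → ¬X): β-rule — branch into ¬((¬Z → ¬Y) ∨ Y)  //  ¬X.
      branch 2.1 (add ¬((¬Z → ¬Y) ∨ Y)):
        ¬((¬Z → ¬Y) ∨ Y): α-rule — add ¬(¬Z → ¬Y), ¬Y.
        ¬(¬Z → ¬Y): α-rule — add ¬Z, ¬¬Y.
        × closes — contains both Y and ¬Y.
      branch 2.2 (add ¬X):
        ○ open, literals {X=F}.
2 branches closed, 3 open.
Each open branch fixes some atoms; the unmentioned ones are free. Counting distinct full assignments: branch {X=F, Z=T} (Y, W, V) contributes 8 new; branch {W=F, Z=T} (X, Y, V) contributes 4 new; branch {X=F} (Y, Z, W, V) contributes 8 new. Total: 20.

20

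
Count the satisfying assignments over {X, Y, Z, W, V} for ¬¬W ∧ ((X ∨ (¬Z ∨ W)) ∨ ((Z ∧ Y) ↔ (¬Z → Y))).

16

Initial set: {(¬¬W ∧ ((X ∨ (¬Z ∨ W)) ∨ ((Z ∧ Y) ↔ (¬Z → Y))))}.
(¬¬W ∧ ((X ∨ (¬Z ∨ W)) ∨ ((Z ∧ Y) ↔ (¬Z → Y)))): α-rule — add ¬¬W, ((X ∨ (¬Z ∨ W)) ∨ ((Z ∧ Y) ↔ (¬Z → Y))).
¬¬W: drop double negation, giving W.
((X ∨ (¬Z ∨ W)) ∨ ((Z ∧ Y) ↔ (¬Z → Y))): β-rule — branch into (X ∨ (¬Z ∨ W))  //  ((Z ∧ Y) ↔ (¬Z → Y)).
  branch 1 (add (X ∨ (¬Z ∨ W))):
    (X ∨ (¬Z ∨ W)): β-rule — branch into X  //  (¬Z ∨ W).
      branch 1.1 (add X):
        ○ open, literals {W=T, X=T}.
      branch 1.2 (add (¬Z ∨ W)):
        (¬Z ∨ W): β-rule — branch into ¬Z  //  W.
          branch 1.2.1 (add ¬Z):
            ○ open, literals {W=T, Z=F}.
          branch 1.2.2 (add W):
            ○ open, literals {W=T}.
  branch 2 (add ((Z ∧ Y) ↔ (¬Z → Y))):
    ((Z ∧ Y) ↔ (¬Z → Y)): β-rule — branch into (Z ∧ Y), (¬Z → Y)  //  ¬(Z ∧ Y), ¬(¬Z → Y).
      branch 2.1 (add (Z ∧ Y), (¬Z → Y)):
        (Z ∧ Y): α-rule — add Z, Y.
        (¬Z → Y): β-rule — branch into ¬¬Z  //  Y.
          branch 2.1.1 (add ¬¬Z):
            ○ open, literals {W=T, Y=T, Z=T}.
          branch 2.1.2 (add Y):
            ○ open, literals {W=T, Y=T, Z=T}.
      branch 2.2 (add ¬(Z ∧ Y), ¬(¬Z → Y)):
        ¬(¬Z → Y): α-rule — add ¬Z, ¬Y.
        ¬(Z ∧ Y): β-rule — branch into ¬Z  //  ¬Y.
          branch 2.2.1 (add ¬Z):
            ○ open, literals {W=T, Y=F, Z=F}.
          branch 2.2.2 (add ¬Y):
            ○ open, literals {W=T, Y=F, Z=F}.
0 branches closed, 7 open.
Each open branch fixes some atoms; the unmentioned ones are free. Counting distinct full assignments: branch {W=T, X=T} (Y, Z, V) contributes 8 new; branch {W=T, Z=F} (X, Y, V) contributes 4 new; branch {W=T} (X, Y, Z, V) contributes 4 new; branch {W=T, Y=T, Z=T} (X, V) contributes 0 new; branch {W=T, Y=T, Z=T} (X, V) contributes 0 new; branch {W=T, Y=F, Z=F} (X, V) contributes 0 new; branch {W=T, Y=F, Z=F} (X, V) contributes 0 new. Total: 16.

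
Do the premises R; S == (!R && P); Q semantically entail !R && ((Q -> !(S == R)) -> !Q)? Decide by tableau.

No

Initial set: {R; (S == (!R && P)); Q; !(!R && ((Q -> !(S == R)) -> !Q))}.
(S == (!R && P)): β-rule — branch into S, (!R && P)  //  !S, !(!R && P).
  branch 1 (add S, (!R && P)):
    (!R && P): α-rule — add !R, P.
    × closes — contains both R and !R.
  branch 2 (add !S, !(!R && P)):
    !(!R && ((Q -> !(S == R)) -> !Q)): β-rule — branch into !!R  //  !((Q -> !(S == R)) -> !Q).
      branch 2.1 (add !!R):
        !(!R && P): β-rule — branch into !!R  //  !P.
          branch 2.1.1 (add !!R):
            ○ open, literals {Q=1, R=1, S=0}.
          branch 2.1.2 (add !P):
            ○ open, literals {P=0, Q=1, R=1, S=0}.
      branch 2.2 (add !((Q -> !(S == R)) -> !Q)):
        !((Q -> !(S == R)) -> !Q): α-rule — add (Q -> !(S == R)), !!Q.
        !(!R && P): β-rule — branch into !!R  //  !P.
          branch 2.2.1 (add !!R):
            (Q -> !(S == R)): β-rule — branch into !Q  //  !(S == R).
              branch 2.2.1.1 (add !Q):
                × closes — contains both Q and !Q.
              branch 2.2.1.2 (add !(S == R)):
                !(S == R): β-rule — branch into S, !R  //  !S, R.
                  branch 2.2.1.2.1 (add S, !R):
                    × closes — contains both S and !S.
                  branch 2.2.1.2.2 (add !S, R):
                    ○ open, literals {Q=1, R=1, S=0}.
          branch 2.2.2 (add !P):
            (Q -> !(S == R)): β-rule — branch into !Q  //  !(S == R).
              branch 2.2.2.1 (add !Q):
                × closes — contains both Q and !Q.
              branch 2.2.2.2 (add !(S == R)):
                !(S == R): β-rule — branch into S, !R  //  !S, R.
                  branch 2.2.2.2.1 (add S, !R):
                    × closes — contains both S and !S.
                  branch 2.2.2.2.2 (add !S, R):
                    ○ open, literals {P=0, Q=1, R=1, S=0}.
5 branches closed, 4 open.
An open branch gives a countermodel: Q=1, R=1, S=0 (unmentioned atoms arbitrary); the premises hold there but the conclusion fails.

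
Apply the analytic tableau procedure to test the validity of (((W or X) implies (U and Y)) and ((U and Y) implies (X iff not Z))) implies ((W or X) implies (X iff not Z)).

Valid

Assume the negation and expand:
Initial set: {F ((((W or X) implies (U and Y)) and ((U and Y) implies (X iff not Z))) implies ((W or X) implies (X iff not Z)))}.
F ((((W or X) implies (U and Y)) and ((U and Y) implies (X iff not Z))) implies ((W or X) implies (X iff not Z))): α-rule — add T (((W or X) implies (U and Y)) and ((U and Y) implies (X iff not Z))), F ((W or X) implies (X iff not Z)).
T (((W or X) implies (U and Y)) and ((U and Y) implies (X iff not Z))): α-rule — add T ((W or X) implies (U and Y)), T ((U and Y) implies (X iff not Z)).
F ((W or X) implies (X iff not Z)): α-rule — add T (W or X), F (X iff not Z).
T ((W or X) implies (U and Y)): β-rule — branch into F (W or X)  //  T (U and Y).
  branch 1 (add F (W or X)):
    F (W or X): α-rule — add F W, F X.
    T ((U and Y) implies (X iff not Z)): β-rule — branch into F (U and Y)  //  T (X iff not Z).
      branch 1.1 (add F (U and Y)):
        T (W or X): β-rule — branch into T W  //  T X.
          branch 1.1.1 (add T W):
            × closes — contains both W and not W.
          branch 1.1.2 (add T X):
            × closes — contains both X and not X.
      branch 1.2 (add T (X iff not Z)):
        T (W or X): β-rule — branch into T W  //  T X.
          branch 1.2.1 (add T W):
            × closes — contains both W and not W.
          branch 1.2.2 (add T X):
            × closes — contains both X and not X.
  branch 2 (add T (U and Y)):
    T (U and Y): α-rule — add T U, T Y.
    T ((U and Y) implies (X iff not Z)): β-rule — branch into F (U and Y)  //  T (X iff not Z).
      branch 2.1 (add F (U and Y)):
        T (W or X): β-rule — branch into T W  //  T X.
          branch 2.1.1 (add T W):
            F (X iff not Z): β-rule — branch into T X, F not Z  //  F X, T not Z.
              branch 2.1.1.1 (add T X, F not Z):
                F (U and Y): β-rule — branch into F U  //  F Y.
                  branch 2.1.1.1.1 (add F U):
                    × closes — contains both U and not U.
                  branch 2.1.1.1.2 (add F Y):
                    × closes — contains both Y and not Y.
              branch 2.1.1.2 (add F X, T not Z):
                F (U and Y): β-rule — branch into F U  //  F Y.
                  branch 2.1.1.2.1 (add F U):
                    × closes — contains both U and not U.
                  branch 2.1.1.2.2 (add F Y):
                    × closes — contains both Y and not Y.
          branch 2.1.2 (add T X):
            F (X iff not Z): β-rule — branch into T X, F not Z  //  F X, T not Z.
              branch 2.1.2.1 (add T X, F not Z):
                F (U and Y): β-rule — branch into F U  //  F Y.
                  branch 2.1.2.1.1 (add F U):
                    × closes — contains both U and not U.
                  branch 2.1.2.1.2 (add F Y):
                    × closes — contains both Y and not Y.
              branch 2.1.2.2 (add F X, T not Z):
                × closes — contains both X and not X.
      branch 2.2 (add T (X iff not Z)):
        T (W or X): β-rule — branch into T W  //  T X.
          branch 2.2.1 (add T W):
            F (X iff not Z): β-rule — branch into T X, F not Z  //  F X, T not Z.
              branch 2.2.1.1 (add T X, F not Z):
                T (X iff not Z): β-rule — branch into T X, T not Z  //  F X, F not Z.
                  branch 2.2.1.1.1 (add T X, T not Z):
                    × closes — contains both Z and not Z.
                  branch 2.2.1.1.2 (add F X, F not Z):
                    × closes — contains both X and not X.
              branch 2.2.1.2 (add F X, T not Z):
                T (X iff not Z): β-rule — branch into T X, T not Z  //  F X, F not Z.
                  branch 2.2.1.2.1 (add T X, T not Z):
                    × closes — contains both X and not X.
                  branch 2.2.1.2.2 (add F X, F not Z):
                    × closes — contains both Z and not Z.
          branch 2.2.2 (add T X):
            F (X iff not Z): β-rule — branch into T X, F not Z  //  F X, T not Z.
              branch 2.2.2.1 (add T X, F not Z):
                T (X iff not Z): β-rule — branch into T X, T not Z  //  F X, F not Z.
                  branch 2.2.2.1.1 (add T X, T not Z):
                    × closes — contains both Z and not Z.
                  branch 2.2.2.1.2 (add F X, F not Z):
                    × closes — contains both X and not X.
              branch 2.2.2.2 (add F X, T not Z):
                × closes — contains both X and not X.
All 18 branches close.
Every branch closed, so the negation is unsatisfiable and the formula is valid.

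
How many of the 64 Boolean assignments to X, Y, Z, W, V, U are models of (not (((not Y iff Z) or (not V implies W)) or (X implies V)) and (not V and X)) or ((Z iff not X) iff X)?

Initial set: {((not (((not Y iff Z) or (not V implies W)) or (X implies V)) and (not V and X)) or ((Z iff not X) iff X))}.
((not (((not Y iff Z) or (not V implies W)) or (X implies V)) and (not V and X)) or ((Z iff not X) iff X)): β-rule — branch into (not (((not Y iff Z) or (not V implies W)) or (X implies V)) and (not V and X))  //  ((Z iff not X) iff X).
  branch 1 (add (not (((not Y iff Z) or (not V implies W)) or (X implies V)) and (not V and X))):
    (not (((not Y iff Z) or (not V implies W)) or (X implies V)) and (not V and X)): α-rule — add not (((not Y iff Z) or (not V implies W)) or (X implies V)), (not V and X).
    not (((not Y iff Z) or (not V implies W)) or (X implies V)): α-rule — add not ((not Y iff Z) or (not V implies W)), not (X implies V).
    (not V and X): α-rule — add not V, X.
    not ((not Y iff Z) or (not V implies W)): α-rule — add not (not Y iff Z), not (not V implies W).
    not (X implies V): α-rule — add X, not V.
    not (not V implies W): α-rule — add not V, not W.
    not (not Y iff Z): β-rule — branch into not Y, not Z  //  not not Y, Z.
      branch 1.1 (add not Y, not Z):
        ○ open, literals {V=0, W=0, X=1, Y=0, Z=0}.
      branch 1.2 (add not not Y, Z):
        ○ open, literals {V=0, W=0, X=1, Y=1, Z=1}.
  branch 2 (add ((Z iff not X) iff X)):
    ((Z iff not X) iff X): β-rule — branch into (Z iff not X), X  //  not (Z iff not X), not X.
      branch 2.1 (add (Z iff not X), X):
        (Z iff not X): β-rule — branch into Z, not X  //  not Z, not not X.
          branch 2.1.1 (add Z, not X):
            × closes — contains both X and not X.
          branch 2.1.2 (add not Z, not not X):
            ○ open, literals {X=1, Z=0}.
      branch 2.2 (add not (Z iff not X), not X):
        not (Z iff not X): β-rule — branch into Z, not not X  //  not Z, not X.
          branch 2.2.1 (add Z, not not X):
            × closes — contains both X and not X.
          branch 2.2.2 (add not Z, not X):
            ○ open, literals {X=0, Z=0}.
2 branches closed, 4 open.
Each open branch fixes some atoms; the unmentioned ones are free. Counting distinct full assignments: branch {V=0, W=0, X=1, Y=0, Z=0} (U) contributes 2 new; branch {V=0, W=0, X=1, Y=1, Z=1} (U) contributes 2 new; branch {X=1, Z=0} (Y, W, V, U) contributes 14 new; branch {X=0, Z=0} (Y, W, V, U) contributes 16 new. Total: 34.

34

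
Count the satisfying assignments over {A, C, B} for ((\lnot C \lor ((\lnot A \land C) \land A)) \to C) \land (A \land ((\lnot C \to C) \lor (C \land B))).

Initial set: {(((\lnot C \lor ((\lnot A \land C) \land A)) \to C) \land (A \land ((\lnot C \to C) \lor (C \land B))))}.
(((\lnot C \lor ((\lnot A \land C) \land A)) \to C) \land (A \land ((\lnot C \to C) \lor (C \land B)))): α-rule — add ((\lnot C \lor ((\lnot A \land C) \land A)) \to C), (A \land ((\lnot C \to C) \lor (C \land B))).
(A \land ((\lnot C \to C) \lor (C \land B))): α-rule — add A, ((\lnot C \to C) \lor (C \land B)).
((\lnot C \lor ((\lnot A \land C) \land A)) \to C): β-rule — branch into \lnot (\lnot C \lor ((\lnot A \land C) \land A))  //  C.
  branch 1 (add \lnot (\lnot C \lor ((\lnot A \land C) \land A))):
    \lnot (\lnot C \lor ((\lnot A \land C) \land A)): α-rule — add \lnot \lnot C, \lnot ((\lnot A \land C) \land A).
    ((\lnot C \to C) \lor (C \land B)): β-rule — branch into (\lnot C \to C)  //  (C \land B).
      branch 1.1 (add (\lnot C \to C)):
        \lnot ((\lnot A \land C) \land A): β-rule — branch into \lnot (\lnot A \land C)  //  \lnot A.
          branch 1.1.1 (add \lnot (\lnot A \land C)):
            (\lnot C \to C): β-rule — branch into \lnot \lnot C  //  C.
              branch 1.1.1.1 (add \lnot \lnot C):
                \lnot (\lnot A \land C): β-rule — branch into \lnot \lnot A  //  \lnot C.
                  branch 1.1.1.1.1 (add \lnot \lnot A):
                    ○ open, literals {A=T, C=T}.
                  branch 1.1.1.1.2 (add \lnot C):
                    × closes — contains both C and \lnot C.
              branch 1.1.1.2 (add C):
                \lnot (\lnot A \land C): β-rule — branch into \lnot \lnot A  //  \lnot C.
                  branch 1.1.1.2.1 (add \lnot \lnot A):
                    ○ open, literals {A=T, C=T}.
                  branch 1.1.1.2.2 (add \lnot C):
                    × closes — contains both C and \lnot C.
          branch 1.1.2 (add \lnot A):
            × closes — contains both A and \lnot A.
      branch 1.2 (add (C \land B)):
        (C \land B): α-rule — add C, B.
        \lnot ((\lnot A \land C) \land A): β-rule — branch into \lnot (\lnot A \land C)  //  \lnot A.
          branch 1.2.1 (add \lnot (\lnot A \land C)):
            \lnot (\lnot A \land C): β-rule — branch into \lnot \lnot A  //  \lnot C.
              branch 1.2.1.1 (add \lnot \lnot A):
                ○ open, literals {A=T, B=T, C=T}.
              branch 1.2.1.2 (add \lnot C):
                × closes — contains both C and \lnot C.
          branch 1.2.2 (add \lnot A):
            × closes — contains both A and \lnot A.
  branch 2 (add C):
    ((\lnot C \to C) \lor (C \land B)): β-rule — branch into (\lnot C \to C)  //  (C \land B).
      branch 2.1 (add (\lnot C \to C)):
        (\lnot C \to C): β-rule — branch into \lnot \lnot C  //  C.
          branch 2.1.1 (add \lnot \lnot C):
            ○ open, literals {A=T, C=T}.
          branch 2.1.2 (add C):
            ○ open, literals {A=T, C=T}.
      branch 2.2 (add (C \land B)):
        (C \land B): α-rule — add C, B.
        ○ open, literals {A=T, B=T, C=T}.
5 branches closed, 6 open.
Each open branch fixes some atoms; the unmentioned ones are free. Counting distinct full assignments: branch {A=T, C=T} (B) contributes 2 new; branch {A=T, C=T} (B) contributes 0 new; branch {A=T, B=T, C=T} (none free) contributes 0 new; branch {A=T, C=T} (B) contributes 0 new; branch {A=T, C=T} (B) contributes 0 new; branch {A=T, B=T, C=T} (none free) contributes 0 new. Total: 2.

2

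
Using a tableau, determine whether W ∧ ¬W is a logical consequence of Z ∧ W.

No

Initial set: {(Z ∧ W); ¬(W ∧ ¬W)}.
(Z ∧ W): α-rule — add Z, W.
¬(W ∧ ¬W): β-rule — branch into ¬W  //  ¬¬W.
  branch 1 (add ¬W):
    × closes — contains both W and ¬W.
  branch 2 (add ¬¬W):
    ○ open, literals {W=1, Z=1}.
1 branch closed, 1 open.
An open branch gives a countermodel: W=1, Z=1 (unmentioned atoms arbitrary); the premises hold there but the conclusion fails.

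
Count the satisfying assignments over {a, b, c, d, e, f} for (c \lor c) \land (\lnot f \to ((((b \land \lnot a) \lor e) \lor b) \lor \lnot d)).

30

Initial set: {T ((c \lor c) \land (\lnot f \to ((((b \land \lnot a) \lor e) \lor b) \lor \lnot d)))}.
T ((c \lor c) \land (\lnot f \to ((((b \land \lnot a) \lor e) \lor b) \lor \lnot d))): α-rule — add T (c \lor c), T (\lnot f \to ((((b \land \lnot a) \lor e) \lor b) \lor \lnot d)).
T (c \lor c): β-rule — branch into T c  //  T c.
  branch 1 (add T c):
    T (\lnot f \to ((((b \land \lnot a) \lor e) \lor b) \lor \lnot d)): β-rule — branch into F \lnot f  //  T ((((b \land \lnot a) \lor e) \lor b) \lor \lnot d).
      branch 1.1 (add F \lnot f):
        ○ open, literals {c=T, f=T}.
      branch 1.2 (add T ((((b \land \lnot a) \lor e) \lor b) \lor \lnot d)):
        T ((((b \land \lnot a) \lor e) \lor b) \lor \lnot d): β-rule — branch into T (((b \land \lnot a) \lor e) \lor b)  //  T \lnot d.
          branch 1.2.1 (add T (((b \land \lnot a) \lor e) \lor b)):
            T (((b \land \lnot a) \lor e) \lor b): β-rule — branch into T ((b \land \lnot a) \lor e)  //  T b.
              branch 1.2.1.1 (add T ((b \land \lnot a) \lor e)):
                T ((b \land \lnot a) \lor e): β-rule — branch into T (b \land \lnot a)  //  T e.
                  branch 1.2.1.1.1 (add T (b \land \lnot a)):
                    T (b \land \lnot a): α-rule — add T b, T \lnot a.
                    ○ open, literals {a=F, b=T, c=T}.
                  branch 1.2.1.1.2 (add T e):
                    ○ open, literals {c=T, e=T}.
              branch 1.2.1.2 (add T b):
                ○ open, literals {b=T, c=T}.
          branch 1.2.2 (add T \lnot d):
            ○ open, literals {c=T, d=F}.
  branch 2 (add T c):
    T (\lnot f \to ((((b \land \lnot a) \lor e) \lor b) \lor \lnot d)): β-rule — branch into F \lnot f  //  T ((((b \land \lnot a) \lor e) \lor b) \lor \lnot d).
      branch 2.1 (add F \lnot f):
        ○ open, literals {c=T, f=T}.
      branch 2.2 (add T ((((b \land \lnot a) \lor e) \lor b) \lor \lnot d)):
        T ((((b \land \lnot a) \lor e) \lor b) \lor \lnot d): β-rule — branch into T (((b \land \lnot a) \lor e) \lor b)  //  T \lnot d.
          branch 2.2.1 (add T (((b \land \lnot a) \lor e) \lor b)):
            T (((b \land \lnot a) \lor e) \lor b): β-rule — branch into T ((b \land \lnot a) \lor e)  //  T b.
              branch 2.2.1.1 (add T ((b \land \lnot a) \lor e)):
                T ((b \land \lnot a) \lor e): β-rule — branch into T (b \land \lnot a)  //  T e.
                  branch 2.2.1.1.1 (add T (b \land \lnot a)):
                    T (b \land \lnot a): α-rule — add T b, T \lnot a.
                    ○ open, literals {a=F, b=T, c=T}.
                  branch 2.2.1.1.2 (add T e):
                    ○ open, literals {c=T, e=T}.
              branch 2.2.1.2 (add T b):
                ○ open, literals {b=T, c=T}.
          branch 2.2.2 (add T \lnot d):
            ○ open, literals {c=T, d=F}.
0 branches closed, 10 open.
Each open branch fixes some atoms; the unmentioned ones are free. Counting distinct full assignments: branch {c=T, f=T} (a, b, d, e) contributes 16 new; branch {a=F, b=T, c=T} (d, e, f) contributes 4 new; branch {c=T, e=T} (a, b, d, f) contributes 6 new; branch {b=T, c=T} (a, d, e, f) contributes 2 new; branch {c=T, d=F} (a, b, e, f) contributes 2 new; branch {c=T, f=T} (a, b, d, e) contributes 0 new; branch {a=F, b=T, c=T} (d, e, f) contributes 0 new; branch {c=T, e=T} (a, b, d, f) contributes 0 new; branch {b=T, c=T} (a, d, e, f) contributes 0 new; branch {c=T, d=F} (a, b, e, f) contributes 0 new. Total: 30.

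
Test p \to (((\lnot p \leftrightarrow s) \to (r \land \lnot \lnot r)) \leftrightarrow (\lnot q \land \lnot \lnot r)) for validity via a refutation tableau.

Not valid

Assume the negation and expand:
Initial set: {\lnot (p \to (((\lnot p \leftrightarrow s) \to (r \land \lnot \lnot r)) \leftrightarrow (\lnot q \land \lnot \lnot r)))}.
\lnot (p \to (((\lnot p \leftrightarrow s) \to (r \land \lnot \lnot r)) \leftrightarrow (\lnot q \land \lnot \lnot r))): α-rule — add p, \lnot (((\lnot p \leftrightarrow s) \to (r \land \lnot \lnot r)) \leftrightarrow (\lnot q \land \lnot \lnot r)).
\lnot (((\lnot p \leftrightarrow s) \to (r \land \lnot \lnot r)) \leftrightarrow (\lnot q \land \lnot \lnot r)): β-rule — branch into ((\lnot p \leftrightarrow s) \to (r \land \lnot \lnot r)), \lnot (\lnot q \land \lnot \lnot r)  //  \lnot ((\lnot p \leftrightarrow s) \to (r \land \lnot \lnot r)), (\lnot q \land \lnot \lnot r).
  branch 1 (add ((\lnot p \leftrightarrow s) \to (r \land \lnot \lnot r)), \lnot (\lnot q \land \lnot \lnot r)):
    ((\lnot p \leftrightarrow s) \to (r \land \lnot \lnot r)): β-rule — branch into \lnot (\lnot p \leftrightarrow s)  //  (r \land \lnot \lnot r).
      branch 1.1 (add \lnot (\lnot p \leftrightarrow s)):
        \lnot (\lnot q \land \lnot \lnot r): β-rule — branch into \lnot \lnot q  //  \lnot \lnot \lnot r.
          branch 1.1.1 (add \lnot \lnot q):
            \lnot (\lnot p \leftrightarrow s): β-rule — branch into \lnot p, \lnot s  //  \lnot \lnot p, s.
              branch 1.1.1.1 (add \lnot p, \lnot s):
                × closes — contains both p and \lnot p.
              branch 1.1.1.2 (add \lnot \lnot p, s):
                ○ open, literals {p=1, q=1, s=1}.
          branch 1.1.2 (add \lnot \lnot \lnot r):
            \lnot \lnot \lnot r: drop double negation, giving \lnot r.
            \lnot (\lnot p \leftrightarrow s): β-rule — branch into \lnot p, \lnot s  //  \lnot \lnot p, s.
              branch 1.1.2.1 (add \lnot p, \lnot s):
                × closes — contains both p and \lnot p.
              branch 1.1.2.2 (add \lnot \lnot p, s):
                ○ open, literals {p=1, r=0, s=1}.
      branch 1.2 (add (r \land \lnot \lnot r)):
        (r \land \lnot \lnot r): α-rule — add r, \lnot \lnot r.
        \lnot \lnot r: drop double negation, giving r.
        \lnot (\lnot q \land \lnot \lnot r): β-rule — branch into \lnot \lnot q  //  \lnot \lnot \lnot r.
          branch 1.2.1 (add \lnot \lnot q):
            ○ open, literals {p=1, q=1, r=1}.
          branch 1.2.2 (add \lnot \lnot \lnot r):
            \lnot \lnot \lnot r: drop double negation, giving \lnot r.
            × closes — contains both r and \lnot r.
  branch 2 (add \lnot ((\lnot p \leftrightarrow s) \to (r \land \lnot \lnot r)), (\lnot q \land \lnot \lnot r)):
    \lnot ((\lnot p \leftrightarrow s) \to (r \land \lnot \lnot r)): α-rule — add (\lnot p \leftrightarrow s), \lnot (r \land \lnot \lnot r).
    (\lnot q \land \lnot \lnot r): α-rule — add \lnot q, \lnot \lnot r.
    \lnot \lnot r: drop double negation, giving r.
    (\lnot p \leftrightarrow s): β-rule — branch into \lnot p, s  //  \lnot \lnot p, \lnot s.
      branch 2.1 (add \lnot p, s):
        × closes — contains both p and \lnot p.
      branch 2.2 (add \lnot \lnot p, \lnot s):
        \lnot (r \land \lnot \lnot r): β-rule — branch into \lnot r  //  \lnot \lnot \lnot r.
          branch 2.2.1 (add \lnot r):
            × closes — contains both r and \lnot r.
          branch 2.2.2 (add \lnot \lnot \lnot r):
            \lnot \lnot \lnot r: drop double negation, giving \lnot r.
            × closes — contains both r and \lnot r.
6 branches closed, 3 open.
An open branch gives a countermodel: p=1, q=1, s=1 (unmentioned atoms arbitrary); under it the original formula is false.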